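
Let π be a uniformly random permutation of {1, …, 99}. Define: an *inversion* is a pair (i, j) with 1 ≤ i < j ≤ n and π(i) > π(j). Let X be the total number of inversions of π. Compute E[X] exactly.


Write X = Σ X_I over the C(99, 2) = 4851 pairs i < j, with X_I the indicator of one inversion.
There are 4851 indicators.
For each fixed pair i < j, the values π(i) and π(j) are two distinct elements of {1, …, 99} in uniformly random order; by symmetry P[π(i) > π(j)] = 1/2.
By linearity: E[X] = 4851 · (1/2) = C(99, 2) · (1/2) = 4851/2 = 4851/2 ≈ 2425.500.

E[X] = 4851/2 = 2425.500.


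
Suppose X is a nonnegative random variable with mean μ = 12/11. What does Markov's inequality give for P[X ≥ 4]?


μ = E[X] = 12/11, a = 4.
Markov: P[X ≥ 4] ≤ μ/a = (12/11)/4 = 3/11.
Numerically: ≈ 0.27273.
(Since a = 4 > μ = 1.09091, the bound 3/11 is < 1 and informative.)

P[X ≥ 4] ≤ 3/11 ≈ 0.27273.


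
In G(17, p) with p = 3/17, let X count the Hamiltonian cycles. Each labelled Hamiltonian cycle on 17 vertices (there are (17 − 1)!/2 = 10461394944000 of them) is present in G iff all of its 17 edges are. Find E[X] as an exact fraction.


K_17 has (17 − 1)!/2 = 10461394944000 labelled Hamiltonian cycles.
For each such Hamiltonian cycle H, let X_H = 1 if all 17 edges of H are present in G. Then P[X_H = 1] = p^{17} = (3/17)^{17} = 129140163/827240261886336764177.
By linearity of expectation: E[X] = Σ_H E[X_H] = 10461394944000 · p^{17} = 10461394944000 · 129140163/827240261886336764177 = 1350986248275535872000/827240261886336764177.
Numerically: E[X] ≈ 1.633.

E[X] = 10461394944000 · (3/17)^{17} = 1350986248275535872000/827240261886336764177 ≈ 1.633.


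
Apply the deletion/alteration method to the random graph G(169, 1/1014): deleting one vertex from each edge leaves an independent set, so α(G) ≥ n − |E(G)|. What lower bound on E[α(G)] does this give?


E[|E(G)|] = C(169, 2)·p = 14196 · (1/1014) = 14.
E[α(G)] ≥ n − E[|E(G)|] = 169 − 14 = 155.
Numerically: ≈ 155.000000.
(This is only a lower bound; the true E[α(G)] may be larger.)

E[α(G)] ≥ 155 ≈ 155.000000.


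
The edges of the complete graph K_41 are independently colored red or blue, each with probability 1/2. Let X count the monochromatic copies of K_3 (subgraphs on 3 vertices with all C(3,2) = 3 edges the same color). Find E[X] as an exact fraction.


Let X = Σ_S X_S over the C(41, 3) = 10660 subsets S of size 3, where X_S = 1 if the K_3 on S is monochromatic.
For a fixed S, the K_3 on S has C(3, 2) = 3 edges. P[all 3 edges red] = (1/2)^3, and likewise for blue, so P[monochromatic] = 2·(1/2)^3 = 2^{1 − 3} = 1/4.
By linearity: E[X] = C(41, 3) · 2^{1 − 3} = 10660 · 1/4 = 2665.
Numerically: E[X] ≈ 2665.000.

E[X] = C(41,3)·2^(1−C(3,2)) = 2665 ≈ 2665.000.


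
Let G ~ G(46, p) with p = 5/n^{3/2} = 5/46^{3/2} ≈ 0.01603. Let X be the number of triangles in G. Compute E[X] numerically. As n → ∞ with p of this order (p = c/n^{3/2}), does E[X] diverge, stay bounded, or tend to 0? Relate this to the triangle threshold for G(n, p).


Number of potential triangles: C(46, 3) = 15180.
Each occurs with probability p³ ≈ (0.01603)³ ≈ 4.116231e-06.
By linearity: E[X] = C(46, 3)·p³ ≈ 15180 · 4.116231e-06 ≈ 0.0625.
Since α = 3/2 > 1, p = c/n^{3/2} = o(1/n) is below the triangle threshold p ~ 1/n. Asymptotically E[X] ~ (c³/6)·n^{3(1−α)} = (5³/6)·n^{-1.5} → 0, so by Markov's inequality G has no triangles w.h.p.

E[X] ≈ 0.0625; in regime p = Θ(1/n^{3/2}) E[X] tends to 0 (below the triangle threshold p ~ 1/n).


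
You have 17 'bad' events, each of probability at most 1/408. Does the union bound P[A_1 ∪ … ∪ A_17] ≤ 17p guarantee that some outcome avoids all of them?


Union bound: P[∪_{i=1}^{17} A_i] ≤ Σ_i P[A_i] ≤ 17·p = 17·(1/408) = 1/24.
Numerically: 1/24 ≈ 0.0416667.
Is 1/24 < 1? YES.
Since P[∪ A_i] ≤ 1/24 < 1, the complement has P[∩ A_i^c] ≥ 1 − 1/24 = 23/24 > 0, so some outcome avoids every A_i.

17·p = 1/24 ≈ 0.0416667; existence CERTIFIED by the union bound.


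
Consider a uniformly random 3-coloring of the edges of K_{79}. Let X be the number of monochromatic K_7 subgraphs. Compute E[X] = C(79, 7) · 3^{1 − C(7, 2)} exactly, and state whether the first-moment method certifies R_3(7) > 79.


E[X] = C(79, 7) · 3^{1 − 21} = 2898753715 · 3^{−20} = 2898753715/3486784401.
As a reduced fraction: E[X] = 2898753715/3486784401 ≈ 0.831.
Is E[X] < 1? YES.
Since E[X] < 1, there exists a 3-coloring of K_{79} with no monochromatic K_7; hence R_3(7) > 79.

E[X] = 2898753715/3486784401 ≈ 0.831; E[X] < 1, so R_3(7) > 79.


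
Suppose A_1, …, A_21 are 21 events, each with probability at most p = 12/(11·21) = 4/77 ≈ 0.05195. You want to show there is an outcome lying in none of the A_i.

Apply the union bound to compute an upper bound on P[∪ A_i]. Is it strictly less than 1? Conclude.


Union bound: P[∪_{i=1}^{21} A_i] ≤ Σ_i P[A_i] ≤ 21·p = 21·(4/77) = 12/11.
Numerically: 12/11 ≈ 1.09091.
Is 12/11 < 1? NO.
Since the bound 12/11 is ≥ 1, the union bound is uninformative here; it does NOT by itself certify existence.

21·p = 12/11 ≈ 1.09091; existence NOT certified by the union bound.


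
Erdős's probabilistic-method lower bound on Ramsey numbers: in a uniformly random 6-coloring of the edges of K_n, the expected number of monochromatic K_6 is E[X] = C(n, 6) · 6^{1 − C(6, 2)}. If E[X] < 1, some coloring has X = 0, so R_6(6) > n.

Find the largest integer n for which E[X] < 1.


We need C(n, 6) · 6^{1 − 15} < 1, i.e. C(n, 6) < 6^{15 − 1} = 78364164096.
Check values of n near the boundary:
  n = 196: C(196, 6) = 72887293024; 72887293024 < 78364164096? YES
  n = 197: C(197, 6) = 75176946208; 75176946208 < 78364164096? YES
  n = 198: C(198, 6) = 77526225777; 77526225777 < 78364164096? YES
  n = 199: C(199, 6) = 79936367511; 79936367511 < 78364164096? NO
  n = 200: C(200, 6) = 82408626300; 82408626300 < 78364164096? NO
The largest n with C(n, 6) < 78364164096 is n = 198 (where E[X] = 25842075259/26121388032 ≈ 0.9893). Hence R_6(6) > 198, i.e. R_6(6) ≥ 199.

Largest n = 198; hence R_6(6) > 198.


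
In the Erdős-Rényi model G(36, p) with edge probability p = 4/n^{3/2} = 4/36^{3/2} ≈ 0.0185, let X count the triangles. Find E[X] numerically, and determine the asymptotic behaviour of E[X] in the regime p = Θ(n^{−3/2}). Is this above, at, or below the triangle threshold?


Number of potential triangles: C(36, 3) = 7140.
Each occurs with probability p³ ≈ (0.0185)³ ≈ 6.35066e-06.
By linearity: E[X] = C(36, 3)·p³ ≈ 7140 · 6.35066e-06 ≈ 0.045.
Since α = 3/2 > 1, p = c/n^{3/2} = o(1/n) is below the triangle threshold p ~ 1/n. Asymptotically E[X] ~ (c³/6)·n^{3(1−α)} = (4³/6)·n^{-1.5} → 0, so by Markov's inequality G has no triangles w.h.p.

E[X] ≈ 0.045; in regime p = Θ(1/n^{3/2}) E[X] tends to 0 (below the triangle threshold p ~ 1/n).


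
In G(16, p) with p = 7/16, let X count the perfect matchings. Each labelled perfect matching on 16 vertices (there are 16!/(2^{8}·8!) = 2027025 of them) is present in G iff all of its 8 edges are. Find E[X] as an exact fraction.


K_16 has 16!/(2^{8}·8!) = 2027025 labelled perfect matchings.
For each such perfect matching H, let X_H = 1 if all 8 edges of H are present in G. Then P[X_H = 1] = p^{8} = (7/16)^{8} = 5764801/4294967296.
By linearity: E[X] = Σ_H E[X_H] = 2027025 · p^{8} = 2027025 · 5764801/4294967296 = 11685395747025/4294967296.
Numerically: E[X] ≈ 2720.7.

E[X] = 2027025 · (7/16)^{8} = 11685395747025/4294967296 ≈ 2720.7.


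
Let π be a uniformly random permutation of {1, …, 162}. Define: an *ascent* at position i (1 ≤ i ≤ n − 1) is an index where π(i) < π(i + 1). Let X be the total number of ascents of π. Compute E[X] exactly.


Write X = Σ X_I over i = 1, …, 161, with X_I the indicator of one ascent.
There are 161 indicators.
For each fixed i, the pair (π(i), π(i+1)) is a uniformly random ordered pair of distinct values from {1, …, 162}; by symmetry P[π(i) < π(i+1)] = 1/2.
By linearity: E[X] = 161 · (1/2) = (162 − 1) · (1/2) = 161/2 ≈ 80.50000.

E[X] = 161/2 = 80.50000.


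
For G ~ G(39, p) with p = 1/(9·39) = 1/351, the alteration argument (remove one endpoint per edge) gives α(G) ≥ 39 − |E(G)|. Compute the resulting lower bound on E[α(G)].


E[|E(G)|] = C(39, 2)·p = 741 · (1/351) = 19/9.
E[α(G)] ≥ n − E[|E(G)|] = 39 − 19/9 = 332/9.
Numerically: ≈ 36.88889.
(This is only a lower bound; the true E[α(G)] may be larger.)

E[α(G)] ≥ 332/9 ≈ 36.88889.


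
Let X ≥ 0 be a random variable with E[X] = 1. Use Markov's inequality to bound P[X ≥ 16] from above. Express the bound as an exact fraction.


μ = E[X] = 1, a = 16.
Markov: P[X ≥ 16] ≤ μ/a = (1)/16 = 1/16.
Numerically: ≈ 0.06250.
(Since a = 16 > μ = 1.00000, the bound 1/16 is < 1 and informative.)

P[X ≥ 16] ≤ 1/16 ≈ 0.06250.


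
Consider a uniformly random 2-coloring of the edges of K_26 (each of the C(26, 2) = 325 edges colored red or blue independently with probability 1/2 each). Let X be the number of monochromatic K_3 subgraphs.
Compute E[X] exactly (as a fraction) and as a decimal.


Let X = Σ_S X_S over the C(26, 3) = 2600 subsets S of size 3, where X_S = 1 if the K_3 on S is monochromatic.
For a fixed S, the K_3 on S has C(3, 2) = 3 edges. P[all 3 edges red] = (1/2)^3, and likewise for blue, so P[monochromatic] = 2·(1/2)^3 = 2^{1 − 3} = 1/4.
Summing: E[X] = C(26, 3) · 2^{1 − 3} = 2600 · 1/4 = 650.
Numerically: E[X] ≈ 650.000000.

E[X] = C(26,3)·2^(1−C(3,2)) = 650 ≈ 650.000000.


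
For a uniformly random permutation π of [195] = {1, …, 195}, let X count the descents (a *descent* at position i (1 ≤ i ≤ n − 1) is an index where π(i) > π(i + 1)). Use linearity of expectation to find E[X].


Write X = Σ X_I over i = 1, …, 194, with X_I the indicator of one descent.
There are 194 indicators.
For each fixed i, the pair (π(i), π(i+1)) is a uniformly random ordered pair of distinct values from {1, …, 195}; by symmetry P[π(i) > π(i+1)] = 1/2.
By linearity: E[X] = 194 · (1/2) = (195 − 1) · (1/2) = 97 ≈ 97.000000.

E[X] = 97 = 97.000000.


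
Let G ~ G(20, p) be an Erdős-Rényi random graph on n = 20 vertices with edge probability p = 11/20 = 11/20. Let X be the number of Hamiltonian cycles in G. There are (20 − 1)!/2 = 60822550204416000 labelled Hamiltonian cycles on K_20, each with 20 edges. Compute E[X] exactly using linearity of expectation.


K_20 has (20 − 1)!/2 = 60822550204416000 labelled Hamiltonian cycles.
For each such Hamiltonian cycle H, let X_H = 1 if all 20 edges of H are present in G. Then P[X_H = 1] = p^{20} = (11/20)^{20} = 672749994932560009201/104857600000000000000000000.
By linearity: E[X] = Σ_H E[X_H] = 60822550204416000 · p^{20} = 60822550204416000 · 672749994932560009201/104857600000000000000000000 = 9989836509230039246035759128621/25600000000000000000.
Numerically: E[X] ≈ 3.9e+11.

E[X] = 60822550204416000 · (11/20)^{20} = 9989836509230039246035759128621/25600000000000000000 ≈ 3.9e+11.


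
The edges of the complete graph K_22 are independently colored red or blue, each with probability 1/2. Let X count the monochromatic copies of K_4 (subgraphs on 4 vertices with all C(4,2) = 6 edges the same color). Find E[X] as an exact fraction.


Let X = Σ_S X_S over the C(22, 4) = 7315 subsets S of size 4, where X_S = 1 if the K_4 on S is monochromatic.
For a fixed S, the K_4 on S has C(4, 2) = 6 edges. P[all 6 edges red] = (1/2)^6, and likewise for blue, so P[monochromatic] = 2·(1/2)^6 = 2^{1 − 6} = 1/32.
Summing: E[X] = C(22, 4) · 2^{1 − 6} = 7315 · 1/32 = 7315/32.
Numerically: E[X] ≈ 228.594.

E[X] = C(22,4)·2^(1−C(4,2)) = 7315/32 ≈ 228.594.


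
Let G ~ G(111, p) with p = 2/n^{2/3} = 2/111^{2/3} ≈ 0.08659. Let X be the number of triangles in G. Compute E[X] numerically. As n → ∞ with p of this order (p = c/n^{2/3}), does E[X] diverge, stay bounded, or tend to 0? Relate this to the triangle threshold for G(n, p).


Number of potential triangles: C(111, 3) = 221815.
Each occurs with probability p³ ≈ (0.08659)³ ≈ 6.492979e-04.
By linearity: E[X] = C(111, 3)·p³ ≈ 221815 · 6.492979e-04 ≈ 144.0240.
Since α = 2/3 < 1, p = c/n^{2/3} ≫ 1/n is above the triangle threshold p ~ 1/n. Asymptotically E[X] ~ (c³/6)·n^{3(1−α)} = (2³/6)·n^{1} → ∞; triangles are abundant w.h.p.

E[X] ≈ 144.0240; in regime p = Θ(1/n^{2/3}) E[X] diverges (above the triangle threshold p ~ 1/n).


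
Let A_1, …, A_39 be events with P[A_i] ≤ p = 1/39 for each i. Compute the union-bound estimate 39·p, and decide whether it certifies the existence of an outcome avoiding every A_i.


Union bound: P[∪_{i=1}^{39} A_i] ≤ Σ_i P[A_i] ≤ 39·p = 39·(1/39) = 1.
Numerically: 1 ≈ 1.000.
Is 1 < 1? NO.
Since the bound 1 is ≥ 1, the union bound is uninformative here; it does NOT by itself certify existence.

39·p = 1 ≈ 1.000; existence NOT certified by the union bound.


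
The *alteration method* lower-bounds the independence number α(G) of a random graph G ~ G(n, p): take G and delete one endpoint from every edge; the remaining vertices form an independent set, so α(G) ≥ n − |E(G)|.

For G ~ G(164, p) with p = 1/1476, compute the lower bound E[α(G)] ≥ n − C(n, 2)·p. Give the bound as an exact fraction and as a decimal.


E[|E(G)|] = C(164, 2)·p = 13366 · (1/1476) = 163/18.
E[α(G)] ≥ n − E[|E(G)|] = 164 − 163/18 = 2789/18.
Numerically: ≈ 154.9444.
(This is only a lower bound; the true E[α(G)] may be larger.)

E[α(G)] ≥ 2789/18 ≈ 154.9444.


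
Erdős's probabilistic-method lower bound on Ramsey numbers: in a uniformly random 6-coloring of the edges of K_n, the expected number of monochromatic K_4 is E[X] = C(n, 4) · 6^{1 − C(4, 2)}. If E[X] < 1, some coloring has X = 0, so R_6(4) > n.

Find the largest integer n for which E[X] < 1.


We need C(n, 4) · 6^{1 − 6} < 1, i.e. C(n, 4) < 6^{6 − 1} = 7776.
Check values of n near the boundary:
  n = 20: C(20, 4) = 4845; 4845 < 7776? YES
  n = 21: C(21, 4) = 5985; 5985 < 7776? YES
  n = 22: C(22, 4) = 7315; 7315 < 7776? YES
  n = 23: C(23, 4) = 8855; 8855 < 7776? NO
  n = 24: C(24, 4) = 10626; 10626 < 7776? NO
  n = 25: C(25, 4) = 12650; 12650 < 7776? NO
The largest n with C(n, 4) < 7776 is n = 22 (where E[X] = 7315/7776 ≈ 0.9407). Hence R_6(4) > 22, i.e. R_6(4) ≥ 23.

Largest n = 22; hence R_6(4) > 22.


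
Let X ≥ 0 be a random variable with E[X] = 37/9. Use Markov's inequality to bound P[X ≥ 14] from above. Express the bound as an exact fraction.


μ = E[X] = 37/9, a = 14.
Markov: P[X ≥ 14] ≤ μ/a = (37/9)/14 = 37/126.
Numerically: ≈ 0.29365.
(Since a = 14 > μ = 4.11111, the bound 37/126 is < 1 and informative.)

P[X ≥ 14] ≤ 37/126 ≈ 0.29365.


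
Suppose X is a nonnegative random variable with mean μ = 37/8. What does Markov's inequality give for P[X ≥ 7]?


μ = E[X] = 37/8, a = 7.
Markov: P[X ≥ 7] ≤ μ/a = (37/8)/7 = 37/56.
Numerically: ≈ 0.66071.
(Since a = 7 > μ = 4.62500, the bound 37/56 is < 1 and informative.)

P[X ≥ 7] ≤ 37/56 ≈ 0.66071.


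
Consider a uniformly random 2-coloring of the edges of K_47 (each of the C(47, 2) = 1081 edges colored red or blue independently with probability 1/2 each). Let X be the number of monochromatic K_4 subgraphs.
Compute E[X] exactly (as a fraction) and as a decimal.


Let X = Σ_S X_S over the C(47, 4) = 178365 subsets S of size 4, where X_S = 1 if the K_4 on S is monochromatic.
For a fixed S, the K_4 on S has C(4, 2) = 6 edges. P[all 6 edges red] = (1/2)^6, and likewise for blue, so P[monochromatic] = 2·(1/2)^6 = 2^{1 − 6} = 1/32.
Summing: E[X] = C(47, 4) · 2^{1 − 6} = 178365 · 1/32 = 178365/32.
Numerically: E[X] ≈ 5573.906250.

E[X] = C(47,4)·2^(1−C(4,2)) = 178365/32 ≈ 5573.906250.


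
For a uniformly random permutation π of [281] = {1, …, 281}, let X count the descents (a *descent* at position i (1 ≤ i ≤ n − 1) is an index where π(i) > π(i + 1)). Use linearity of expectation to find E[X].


Write X = Σ X_I over i = 1, …, 280, with X_I the indicator of one descent.
There are 280 indicators.
For each fixed i, the pair (π(i), π(i+1)) is a uniformly random ordered pair of distinct values from {1, …, 281}; by symmetry P[π(i) > π(i+1)] = 1/2.
By linearity: E[X] = 280 · (1/2) = (281 − 1) · (1/2) = 140 ≈ 140.000000.

E[X] = 140 = 140.000000.


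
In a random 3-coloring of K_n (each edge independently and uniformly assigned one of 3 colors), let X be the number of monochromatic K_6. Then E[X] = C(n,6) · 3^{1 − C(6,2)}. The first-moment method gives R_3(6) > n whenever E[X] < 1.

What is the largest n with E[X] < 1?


We need C(n, 6) · 3^{1 − 15} < 1, i.e. C(n, 6) < 3^{15 − 1} = 4782969.
Check values of n near the boundary:
  n = 37: C(37, 6) = 2324784; 2324784 < 4782969? YES
  n = 38: C(38, 6) = 2760681; 2760681 < 4782969? YES
  n = 39: C(39, 6) = 3262623; 3262623 < 4782969? YES
  n = 40: C(40, 6) = 3838380; 3838380 < 4782969? YES
  n = 41: C(41, 6) = 4496388; 4496388 < 4782969? YES
  n = 42: C(42, 6) = 5245786; 5245786 < 4782969? NO
The largest n with C(n, 6) < 4782969 is n = 41 (where E[X] = 1498796/1594323 ≈ 0.9401). Hence R_3(6) > 41, i.e. R_3(6) ≥ 42.

Largest n = 41; hence R_3(6) > 41.


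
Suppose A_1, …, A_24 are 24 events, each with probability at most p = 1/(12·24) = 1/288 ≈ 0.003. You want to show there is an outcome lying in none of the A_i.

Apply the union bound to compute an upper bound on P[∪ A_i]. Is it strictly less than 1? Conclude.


Union bound: P[∪_{i=1}^{24} A_i] ≤ Σ_i P[A_i] ≤ 24·p = 24·(1/288) = 1/12.
Numerically: 1/12 ≈ 0.083.
Is 1/12 < 1? YES.
Since P[∪ A_i] ≤ 1/12 < 1, the complement has P[∩ A_i^c] ≥ 1 − 1/12 = 11/12 > 0, so some outcome avoids every A_i.

24·p = 1/12 ≈ 0.083; existence CERTIFIED by the union bound.


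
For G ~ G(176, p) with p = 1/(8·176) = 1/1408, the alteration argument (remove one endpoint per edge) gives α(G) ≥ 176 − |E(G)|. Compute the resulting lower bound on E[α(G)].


E[|E(G)|] = C(176, 2)·p = 15400 · (1/1408) = 175/16.
E[α(G)] ≥ n − E[|E(G)|] = 176 − 175/16 = 2641/16.
Numerically: ≈ 165.062.
(This is only a lower bound; the true E[α(G)] may be larger.)

E[α(G)] ≥ 2641/16 ≈ 165.062.


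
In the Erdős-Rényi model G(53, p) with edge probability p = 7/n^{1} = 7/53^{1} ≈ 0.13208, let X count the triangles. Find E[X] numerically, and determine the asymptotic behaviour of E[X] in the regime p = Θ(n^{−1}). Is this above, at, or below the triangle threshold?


Number of potential triangles: C(53, 3) = 23426.
Each occurs with probability p³ ≈ (0.13208)³ ≈ 2.3039153e-03.
By linearity: E[X] = C(53, 3)·p³ ≈ 23426 · 2.3039153e-03 ≈ 53.97152.
Here α = 1, so p = 7/n is exactly at the triangle threshold p ~ 1/n. Asymptotically E[X] → c³/6 = 7³/6 = 343/6 ≈ 57.16667, a bounded constant. In this regime the triangle count is asymptotically Poisson(c³/6).

E[X] ≈ 53.97152; in regime p = Θ(1/n^{1}) E[X] stays bounded (at the triangle threshold p ~ 1/n).


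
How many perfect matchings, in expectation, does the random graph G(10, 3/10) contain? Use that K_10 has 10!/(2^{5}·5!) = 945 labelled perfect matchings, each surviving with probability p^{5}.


K_10 has 10!/(2^{5}·5!) = 945 labelled perfect matchings.
For each such perfect matching H, let X_H = 1 if all 5 edges of H are present in G. Then P[X_H = 1] = p^{5} = (3/10)^{5} = 243/100000.
Summing the indicators: E[X] = Σ_H E[X_H] = 945 · p^{5} = 945 · 243/100000 = 45927/20000.
Numerically: E[X] ≈ 2.29635.

E[X] = 945 · (3/10)^{5} = 45927/20000 ≈ 2.29635.


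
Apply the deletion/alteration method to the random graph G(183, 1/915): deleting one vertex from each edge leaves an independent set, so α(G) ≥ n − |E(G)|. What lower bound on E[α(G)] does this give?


E[|E(G)|] = C(183, 2)·p = 16653 · (1/915) = 91/5.
E[α(G)] ≥ n − E[|E(G)|] = 183 − 91/5 = 824/5.
Numerically: ≈ 164.80000.
(This is only a lower bound; the true E[α(G)] may be larger.)

E[α(G)] ≥ 824/5 ≈ 164.80000.


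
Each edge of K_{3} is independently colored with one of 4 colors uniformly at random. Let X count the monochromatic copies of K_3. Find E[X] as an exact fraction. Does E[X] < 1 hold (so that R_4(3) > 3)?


E[X] = C(3, 3) · 4^{1 − 3} = 1 · 4^{−2} = 1/16.
As a reduced fraction: E[X] = 1/16 ≈ 0.06250.
Is E[X] < 1? YES.
Since E[X] < 1, there exists a 4-coloring of K_{3} with no monochromatic K_3; hence R_4(3) > 3.

E[X] = 1/16 ≈ 0.06250; E[X] < 1, so R_4(3) > 3.


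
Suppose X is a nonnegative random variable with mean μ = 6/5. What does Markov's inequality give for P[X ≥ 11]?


μ = E[X] = 6/5, a = 11.
Markov: P[X ≥ 11] ≤ μ/a = (6/5)/11 = 6/55.
Numerically: ≈ 0.10909.
(Since a = 11 > μ = 1.20000, the bound 6/55 is < 1 and informative.)

P[X ≥ 11] ≤ 6/55 ≈ 0.10909.


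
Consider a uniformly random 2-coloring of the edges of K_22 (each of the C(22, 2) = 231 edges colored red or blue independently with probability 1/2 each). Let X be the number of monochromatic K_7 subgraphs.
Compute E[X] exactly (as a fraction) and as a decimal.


Let X = Σ_S X_S over the C(22, 7) = 170544 subsets S of size 7, where X_S = 1 if the K_7 on S is monochromatic.
For a fixed S, the K_7 on S has C(7, 2) = 21 edges. P[all 21 edges red] = (1/2)^21, and likewise for blue, so P[monochromatic] = 2·(1/2)^21 = 2^{1 − 21} = 1/1048576.
By linearity: E[X] = C(22, 7) · 2^{1 − 21} = 170544 · 1/1048576 = 10659/65536.
Numerically: E[X] ≈ 0.1626.

E[X] = C(22,7)·2^(1−C(7,2)) = 10659/65536 ≈ 0.1626.


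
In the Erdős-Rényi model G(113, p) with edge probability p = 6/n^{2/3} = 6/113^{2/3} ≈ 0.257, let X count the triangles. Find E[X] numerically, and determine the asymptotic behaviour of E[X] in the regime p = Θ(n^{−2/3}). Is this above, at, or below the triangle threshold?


Number of potential triangles: C(113, 3) = 234136.
Each occurs with probability p³ ≈ (0.257)³ ≈ 1.69160e-02.
By linearity: E[X] = C(113, 3)·p³ ≈ 234136 · 1.69160e-02 ≈ 3960.637.
Since α = 2/3 < 1, p = c/n^{2/3} ≫ 1/n is above the triangle threshold p ~ 1/n. Asymptotically E[X] ~ (c³/6)·n^{3(1−α)} = (6³/6)·n^{1} → ∞; triangles are abundant w.h.p.

E[X] ≈ 3960.637; in regime p = Θ(1/n^{2/3}) E[X] diverges (above the triangle threshold p ~ 1/n).


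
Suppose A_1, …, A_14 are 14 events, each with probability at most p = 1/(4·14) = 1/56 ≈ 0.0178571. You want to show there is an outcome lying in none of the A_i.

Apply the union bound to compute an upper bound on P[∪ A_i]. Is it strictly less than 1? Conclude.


Union bound: P[∪_{i=1}^{14} A_i] ≤ Σ_i P[A_i] ≤ 14·p = 14·(1/56) = 1/4.
Numerically: 1/4 ≈ 0.2500000.
Is 1/4 < 1? YES.
Since P[∪ A_i] ≤ 1/4 < 1, the complement has P[∩ A_i^c] ≥ 1 − 1/4 = 3/4 > 0, so some outcome avoids every A_i.

14·p = 1/4 ≈ 0.2500000; existence CERTIFIED by the union bound.


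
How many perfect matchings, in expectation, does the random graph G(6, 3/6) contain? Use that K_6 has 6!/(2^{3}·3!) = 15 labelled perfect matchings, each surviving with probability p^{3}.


K_6 has 6!/(2^{3}·3!) = 15 labelled perfect matchings.
For each such perfect matching H, let X_H = 1 if all 3 edges of H are present in G. Then P[X_H = 1] = p^{3} = (1/2)^{3} = 1/8.
By linearity of expectation: E[X] = Σ_H E[X_H] = 15 · p^{3} = 15 · 1/8 = 15/8.
Numerically: E[X] ≈ 1.875.

E[X] = 15 · (1/2)^{3} = 15/8 ≈ 1.875.


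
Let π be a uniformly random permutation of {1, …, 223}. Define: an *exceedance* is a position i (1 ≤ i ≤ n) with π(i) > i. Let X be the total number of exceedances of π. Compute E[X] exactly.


Write X = Σ_{i=1}^{223} X_i, where X_i = 1_{π(i) > i}.
For each fixed i, π(i) is uniform over {1, …, 223} (marginal of a uniform permutation), so P[π(i) > i] = (n − i)/n. Summing: Σ_{i=1}^{223} (n − i)/n = (0 + 1 + … + 222)/223 = 223(223 − 1)/(2·223) = (223 − 1)/2.
Hence E[X] = Σ_{i=1}^{223} (223 − i)/223 = 111 ≈ 111.00000.

E[X] = 111 = 111.00000.


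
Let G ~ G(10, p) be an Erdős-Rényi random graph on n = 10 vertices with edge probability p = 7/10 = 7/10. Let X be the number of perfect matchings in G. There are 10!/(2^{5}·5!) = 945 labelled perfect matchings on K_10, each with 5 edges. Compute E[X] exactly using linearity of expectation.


K_10 has 10!/(2^{5}·5!) = 945 labelled perfect matchings.
For each such perfect matching H, let X_H = 1 if all 5 edges of H are present in G. Then P[X_H = 1] = p^{5} = (7/10)^{5} = 16807/100000.
By linearity: E[X] = Σ_H E[X_H] = 945 · p^{5} = 945 · 16807/100000 = 3176523/20000.
Numerically: E[X] ≈ 159.

E[X] = 945 · (7/10)^{5} = 3176523/20000 ≈ 159.


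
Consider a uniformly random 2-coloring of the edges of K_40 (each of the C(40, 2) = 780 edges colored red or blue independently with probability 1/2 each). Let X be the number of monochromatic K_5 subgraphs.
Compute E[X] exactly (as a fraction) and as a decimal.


Let X = Σ_S X_S over the C(40, 5) = 658008 subsets S of size 5, where X_S = 1 if the K_5 on S is monochromatic.
For a fixed S, the K_5 on S has C(5, 2) = 10 edges. P[all 10 edges red] = (1/2)^10, and likewise for blue, so P[monochromatic] = 2·(1/2)^10 = 2^{1 − 10} = 1/512.
By linearity: E[X] = C(40, 5) · 2^{1 − 10} = 658008 · 1/512 = 82251/64.
Numerically: E[X] ≈ 1285.172.

E[X] = C(40,5)·2^(1−C(5,2)) = 82251/64 ≈ 1285.172.


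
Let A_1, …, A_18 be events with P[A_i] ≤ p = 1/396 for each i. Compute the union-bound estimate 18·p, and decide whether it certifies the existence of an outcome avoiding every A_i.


Union bound: P[∪_{i=1}^{18} A_i] ≤ Σ_i P[A_i] ≤ 18·p = 18·(1/396) = 1/22.
Numerically: 1/22 ≈ 0.0455.
Is 1/22 < 1? YES.
Since P[∪ A_i] ≤ 1/22 < 1, the complement has P[∩ A_i^c] ≥ 1 − 1/22 = 21/22 > 0, so some outcome avoids every A_i.

18·p = 1/22 ≈ 0.0455; existence CERTIFIED by the union bound.


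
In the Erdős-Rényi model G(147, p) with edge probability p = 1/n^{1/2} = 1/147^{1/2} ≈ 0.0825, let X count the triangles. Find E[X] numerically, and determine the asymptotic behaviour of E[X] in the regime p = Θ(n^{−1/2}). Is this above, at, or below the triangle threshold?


Number of potential triangles: C(147, 3) = 518665.
Each occurs with probability p³ ≈ (0.0825)³ ≈ 5.61079e-04.
By linearity: E[X] = C(147, 3)·p³ ≈ 518665 · 5.61079e-04 ≈ 291.012.
Since α = 1/2 < 1, p = c/n^{1/2} ≫ 1/n is above the triangle threshold p ~ 1/n. Asymptotically E[X] ~ (c³/6)·n^{3(1−α)} = (1³/6)·n^{1.5} → ∞; triangles are abundant w.h.p.

E[X] ≈ 291.012; in regime p = Θ(1/n^{1/2}) E[X] diverges (above the triangle threshold p ~ 1/n).


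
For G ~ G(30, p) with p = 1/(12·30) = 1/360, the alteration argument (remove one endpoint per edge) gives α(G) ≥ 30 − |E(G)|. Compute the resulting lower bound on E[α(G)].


E[|E(G)|] = C(30, 2)·p = 435 · (1/360) = 29/24.
E[α(G)] ≥ n − E[|E(G)|] = 30 − 29/24 = 691/24.
Numerically: ≈ 28.79167.
(This is only a lower bound; the true E[α(G)] may be larger.)

E[α(G)] ≥ 691/24 ≈ 28.79167.


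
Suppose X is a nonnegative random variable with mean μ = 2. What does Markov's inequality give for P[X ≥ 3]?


μ = E[X] = 2, a = 3.
Markov: P[X ≥ 3] ≤ μ/a = (2)/3 = 2/3.
Numerically: ≈ 0.6667.
(Since a = 3 > μ = 2.0000, the bound 2/3 is < 1 and informative.)

P[X ≥ 3] ≤ 2/3 ≈ 0.6667.


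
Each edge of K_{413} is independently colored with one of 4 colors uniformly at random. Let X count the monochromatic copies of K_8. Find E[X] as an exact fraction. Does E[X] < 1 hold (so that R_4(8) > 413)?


E[X] = C(413, 8) · 4^{1 − 28} = 19609040195022817 · 4^{−27} = 19609040195022817/18014398509481984.
As a reduced fraction: E[X] = 19609040195022817/18014398509481984 ≈ 1.0885.
Is E[X] < 1? NO.
Since E[X] ≥ 1, the first-moment bound is inconclusive at n = 413; it does NOT by itself certify R_4(8) > 413.

E[X] = 19609040195022817/18014398509481984 ≈ 1.0885; E[X] ≥ 1; first-moment method inconclusive here.


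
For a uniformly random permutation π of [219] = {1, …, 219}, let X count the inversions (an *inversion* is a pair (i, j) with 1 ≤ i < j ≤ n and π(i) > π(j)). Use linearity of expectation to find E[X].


Write X = Σ X_I over the C(219, 2) = 23871 pairs i < j, with X_I the indicator of one inversion.
There are 23871 indicators.
For each fixed pair i < j, the values π(i) and π(j) are two distinct elements of {1, …, 219} in uniformly random order; by symmetry P[π(i) > π(j)] = 1/2.
By linearity: E[X] = 23871 · (1/2) = C(219, 2) · (1/2) = 23871/2 = 23871/2 ≈ 11935.5000.

E[X] = 23871/2 = 11935.5000.


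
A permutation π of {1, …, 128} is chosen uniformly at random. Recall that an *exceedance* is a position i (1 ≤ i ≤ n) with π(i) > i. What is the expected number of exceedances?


Write X = Σ_{i=1}^{128} X_i, where X_i = 1_{π(i) > i}.
For each fixed i, π(i) is uniform over {1, …, 128} (marginal of a uniform permutation), so P[π(i) > i] = (n − i)/n. Summing: Σ_{i=1}^{128} (n − i)/n = (0 + 1 + … + 127)/128 = 128(128 − 1)/(2·128) = (128 − 1)/2.
Hence E[X] = Σ_{i=1}^{128} (128 − i)/128 = 127/2 ≈ 63.50000.

E[X] = 127/2 = 63.50000.


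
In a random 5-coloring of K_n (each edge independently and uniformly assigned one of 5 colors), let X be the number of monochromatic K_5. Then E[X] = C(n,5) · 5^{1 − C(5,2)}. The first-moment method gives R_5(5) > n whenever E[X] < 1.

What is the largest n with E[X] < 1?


We need C(n, 5) · 5^{1 − 10} < 1, i.e. C(n, 5) < 5^{10 − 1} = 1953125.
Check values of n near the boundary:
  n = 47: C(47, 5) = 1533939; 1533939 < 1953125? YES
  n = 48: C(48, 5) = 1712304; 1712304 < 1953125? YES
  n = 49: C(49, 5) = 1906884; 1906884 < 1953125? YES
  n = 50: C(50, 5) = 2118760; 2118760 < 1953125? NO
  n = 51: C(51, 5) = 2349060; 2349060 < 1953125? NO
  n = 52: C(52, 5) = 2598960; 2598960 < 1953125? NO
The largest n with C(n, 5) < 1953125 is n = 49 (where E[X] = 1906884/1953125 ≈ 0.9763246). Hence R_5(5) > 49, i.e. R_5(5) ≥ 50.

Largest n = 49; hence R_5(5) > 49.


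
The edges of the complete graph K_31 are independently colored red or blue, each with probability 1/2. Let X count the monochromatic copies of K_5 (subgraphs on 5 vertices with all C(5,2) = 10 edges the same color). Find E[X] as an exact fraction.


Let X = Σ_S X_S over the C(31, 5) = 169911 subsets S of size 5, where X_S = 1 if the K_5 on S is monochromatic.
For a fixed S, the K_5 on S has C(5, 2) = 10 edges. P[all 10 edges red] = (1/2)^10, and likewise for blue, so P[monochromatic] = 2·(1/2)^10 = 2^{1 − 10} = 1/512.
Summing: E[X] = C(31, 5) · 2^{1 − 10} = 169911 · 1/512 = 169911/512.
Numerically: E[X] ≈ 331.8574.

E[X] = C(31,5)·2^(1−C(5,2)) = 169911/512 ≈ 331.8574.


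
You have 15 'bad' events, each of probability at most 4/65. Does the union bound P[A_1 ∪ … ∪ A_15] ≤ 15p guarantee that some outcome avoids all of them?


Union bound: P[∪_{i=1}^{15} A_i] ≤ Σ_i P[A_i] ≤ 15·p = 15·(4/65) = 12/13.
Numerically: 12/13 ≈ 0.923.
Is 12/13 < 1? YES.
Since P[∪ A_i] ≤ 12/13 < 1, the complement has P[∩ A_i^c] ≥ 1 − 12/13 = 1/13 > 0, so some outcome avoids every A_i.

15·p = 12/13 ≈ 0.923; existence CERTIFIED by the union bound.


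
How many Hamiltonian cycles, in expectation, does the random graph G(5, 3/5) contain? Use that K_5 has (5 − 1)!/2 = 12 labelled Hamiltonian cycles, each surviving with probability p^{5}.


K_5 has (5 − 1)!/2 = 12 labelled Hamiltonian cycles.
For each such Hamiltonian cycle H, let X_H = 1 if all 5 edges of H are present in G. Then P[X_H = 1] = p^{5} = (3/5)^{5} = 243/3125.
By linearity: E[X] = Σ_H E[X_H] = 12 · p^{5} = 12 · 243/3125 = 2916/3125.
Numerically: E[X] ≈ 0.93312.

E[X] = 12 · (3/5)^{5} = 2916/3125 ≈ 0.93312.


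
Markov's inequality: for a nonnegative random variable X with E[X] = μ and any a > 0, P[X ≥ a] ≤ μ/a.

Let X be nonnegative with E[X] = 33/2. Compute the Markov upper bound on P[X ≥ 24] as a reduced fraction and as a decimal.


μ = E[X] = 33/2, a = 24.
Markov: P[X ≥ 24] ≤ μ/a = (33/2)/24 = 11/16.
Numerically: ≈ 0.688.
(Since a = 24 > μ = 16.500, the bound 11/16 is < 1 and informative.)

P[X ≥ 24] ≤ 11/16 ≈ 0.688.


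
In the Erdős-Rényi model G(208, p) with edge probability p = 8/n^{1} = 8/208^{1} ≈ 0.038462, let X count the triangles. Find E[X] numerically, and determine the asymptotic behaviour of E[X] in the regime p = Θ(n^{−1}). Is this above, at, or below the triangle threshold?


Number of potential triangles: C(208, 3) = 1478256.
Each occurs with probability p³ ≈ (0.038462)³ ≈ 5.6895767e-05.
By linearity: E[X] = C(208, 3)·p³ ≈ 1478256 · 5.6895767e-05 ≈ 84.10651.
Here α = 1, so p = 8/n is exactly at the triangle threshold p ~ 1/n. Asymptotically E[X] → c³/6 = 8³/6 = 256/3 ≈ 85.33333, a bounded constant. In this regime the triangle count is asymptotically Poisson(c³/6).

E[X] ≈ 84.10651; in regime p = Θ(1/n^{1}) E[X] stays bounded (at the triangle threshold p ~ 1/n).


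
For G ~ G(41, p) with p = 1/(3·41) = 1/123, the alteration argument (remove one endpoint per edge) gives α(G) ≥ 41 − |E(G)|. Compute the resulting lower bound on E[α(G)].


E[|E(G)|] = C(41, 2)·p = 820 · (1/123) = 20/3.
E[α(G)] ≥ n − E[|E(G)|] = 41 − 20/3 = 103/3.
Numerically: ≈ 34.33333.
(This is only a lower bound; the true E[α(G)] may be larger.)

E[α(G)] ≥ 103/3 ≈ 34.33333.


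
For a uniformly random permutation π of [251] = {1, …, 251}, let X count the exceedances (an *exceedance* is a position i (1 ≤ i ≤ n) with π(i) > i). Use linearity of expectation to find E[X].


Write X = Σ_{i=1}^{251} X_i, where X_i = 1_{π(i) > i}.
For each fixed i, π(i) is uniform over {1, …, 251} (marginal of a uniform permutation), so P[π(i) > i] = (n − i)/n. Summing: Σ_{i=1}^{251} (n − i)/n = (0 + 1 + … + 250)/251 = 251(251 − 1)/(2·251) = (251 − 1)/2.
Hence E[X] = Σ_{i=1}^{251} (251 − i)/251 = 125 ≈ 125.000.

E[X] = 125 = 125.000.


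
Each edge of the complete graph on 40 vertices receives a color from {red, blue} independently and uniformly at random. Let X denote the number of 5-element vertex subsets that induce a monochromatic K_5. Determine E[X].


Let X = Σ_S X_S over the C(40, 5) = 658008 subsets S of size 5, where X_S = 1 if the K_5 on S is monochromatic.
For a fixed S, the K_5 on S has C(5, 2) = 10 edges. P[all 10 edges red] = (1/2)^10, and likewise for blue, so P[monochromatic] = 2·(1/2)^10 = 2^{1 − 10} = 1/512.
By linearity: E[X] = C(40, 5) · 2^{1 − 10} = 658008 · 1/512 = 82251/64.
Numerically: E[X] ≈ 1285.171875.

E[X] = C(40,5)·2^(1−C(5,2)) = 82251/64 ≈ 1285.171875.


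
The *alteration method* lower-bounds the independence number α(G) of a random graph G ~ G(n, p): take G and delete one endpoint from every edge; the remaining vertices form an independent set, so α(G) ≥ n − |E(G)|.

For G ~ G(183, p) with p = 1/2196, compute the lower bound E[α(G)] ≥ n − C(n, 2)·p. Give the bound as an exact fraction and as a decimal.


E[|E(G)|] = C(183, 2)·p = 16653 · (1/2196) = 91/12.
E[α(G)] ≥ n − E[|E(G)|] = 183 − 91/12 = 2105/12.
Numerically: ≈ 175.417.
(This is only a lower bound; the true E[α(G)] may be larger.)

E[α(G)] ≥ 2105/12 ≈ 175.417.


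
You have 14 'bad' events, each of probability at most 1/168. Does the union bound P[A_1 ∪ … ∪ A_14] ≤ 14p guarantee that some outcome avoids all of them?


Union bound: P[∪_{i=1}^{14} A_i] ≤ Σ_i P[A_i] ≤ 14·p = 14·(1/168) = 1/12.
Numerically: 1/12 ≈ 0.0833.
Is 1/12 < 1? YES.
Since P[∪ A_i] ≤ 1/12 < 1, the complement has P[∩ A_i^c] ≥ 1 − 1/12 = 11/12 > 0, so some outcome avoids every A_i.

14·p = 1/12 ≈ 0.0833; existence CERTIFIED by the union bound.


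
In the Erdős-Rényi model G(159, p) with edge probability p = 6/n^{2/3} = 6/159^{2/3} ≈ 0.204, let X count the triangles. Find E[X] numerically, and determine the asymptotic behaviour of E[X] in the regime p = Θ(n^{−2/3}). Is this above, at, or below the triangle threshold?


Number of potential triangles: C(159, 3) = 657359.
Each occurs with probability p³ ≈ (0.204)³ ≈ 8.54397e-03.
By linearity: E[X] = C(159, 3)·p³ ≈ 657359 · 8.54397e-03 ≈ 5616.453.
Since α = 2/3 < 1, p = c/n^{2/3} ≫ 1/n is above the triangle threshold p ~ 1/n. Asymptotically E[X] ~ (c³/6)·n^{3(1−α)} = (6³/6)·n^{1} → ∞; triangles are abundant w.h.p.

E[X] ≈ 5616.453; in regime p = Θ(1/n^{2/3}) E[X] diverges (above the triangle threshold p ~ 1/n).


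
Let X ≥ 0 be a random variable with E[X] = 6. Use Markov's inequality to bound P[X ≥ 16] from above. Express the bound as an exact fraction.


μ = E[X] = 6, a = 16.
Markov: P[X ≥ 16] ≤ μ/a = (6)/16 = 3/8.
Numerically: ≈ 0.3750.
(Since a = 16 > μ = 6.0000, the bound 3/8 is < 1 and informative.)

P[X ≥ 16] ≤ 3/8 ≈ 0.3750.


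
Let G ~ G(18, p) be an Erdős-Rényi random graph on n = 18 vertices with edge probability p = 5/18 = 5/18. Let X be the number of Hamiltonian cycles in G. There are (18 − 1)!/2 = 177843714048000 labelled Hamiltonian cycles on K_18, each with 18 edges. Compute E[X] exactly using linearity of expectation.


K_18 has (18 − 1)!/2 = 177843714048000 labelled Hamiltonian cycles.
For each such Hamiltonian cycle H, let X_H = 1 if all 18 edges of H are present in G. Then P[X_H = 1] = p^{18} = (5/18)^{18} = 3814697265625/39346408075296537575424.
By linearity: E[X] = Σ_H E[X_H] = 177843714048000 · p^{18} = 177843714048000 · 3814697265625/39346408075296537575424 = 56800365447998046875/3294258113514384.
Numerically: E[X] ≈ 1.724e+04.

E[X] = 177843714048000 · (5/18)^{18} = 56800365447998046875/3294258113514384 ≈ 1.724e+04.


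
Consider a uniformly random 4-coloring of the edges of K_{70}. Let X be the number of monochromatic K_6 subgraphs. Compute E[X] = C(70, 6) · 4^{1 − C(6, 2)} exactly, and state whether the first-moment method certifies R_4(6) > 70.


E[X] = C(70, 6) · 4^{1 − 15} = 131115985 · 4^{−14} = 131115985/268435456.
As a reduced fraction: E[X] = 131115985/268435456 ≈ 0.488445.
Is E[X] < 1? YES.
Since E[X] < 1, there exists a 4-coloring of K_{70} with no monochromatic K_6; hence R_4(6) > 70.

E[X] = 131115985/268435456 ≈ 0.488445; E[X] < 1, so R_4(6) > 70.


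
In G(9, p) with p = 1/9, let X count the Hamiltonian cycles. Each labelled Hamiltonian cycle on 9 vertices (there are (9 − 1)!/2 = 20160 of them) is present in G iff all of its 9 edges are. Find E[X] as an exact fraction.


K_9 has (9 − 1)!/2 = 20160 labelled Hamiltonian cycles.
For each such Hamiltonian cycle H, let X_H = 1 if all 9 edges of H are present in G. Then P[X_H = 1] = p^{9} = (1/9)^{9} = 1/387420489.
Summing the indicators: E[X] = Σ_H E[X_H] = 20160 · p^{9} = 20160 · 1/387420489 = 2240/43046721.
Numerically: E[X] ≈ 5.2e-05.

E[X] = 20160 · (1/9)^{9} = 2240/43046721 ≈ 5.2e-05.


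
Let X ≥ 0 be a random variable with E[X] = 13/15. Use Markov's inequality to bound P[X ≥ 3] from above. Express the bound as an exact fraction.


μ = E[X] = 13/15, a = 3.
Markov: P[X ≥ 3] ≤ μ/a = (13/15)/3 = 13/45.
Numerically: ≈ 0.2889.
(Since a = 3 > μ = 0.8667, the bound 13/45 is < 1 and informative.)

P[X ≥ 3] ≤ 13/45 ≈ 0.2889.


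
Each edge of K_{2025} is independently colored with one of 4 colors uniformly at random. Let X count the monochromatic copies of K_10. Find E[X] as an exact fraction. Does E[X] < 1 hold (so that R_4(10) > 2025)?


E[X] = C(2025, 10) · 4^{1 − 45} = 312479209053472269772600560 · 4^{−44} = 312479209053472269772600560/309485009821345068724781056.
As a reduced fraction: E[X] = 19529950565842016860787535/19342813113834066795298816 ≈ 1.009675.
Is E[X] < 1? NO.
Since E[X] ≥ 1, the first-moment bound is inconclusive at n = 2025; it does NOT by itself certify R_4(10) > 2025.

E[X] = 19529950565842016860787535/19342813113834066795298816 ≈ 1.009675; E[X] ≥ 1; first-moment method inconclusive here.
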